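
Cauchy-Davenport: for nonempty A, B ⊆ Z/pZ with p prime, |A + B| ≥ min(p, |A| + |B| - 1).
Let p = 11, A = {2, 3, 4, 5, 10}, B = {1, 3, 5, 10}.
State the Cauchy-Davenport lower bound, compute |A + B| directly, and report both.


Cauchy-Davenport: |A + B| ≥ min(p, |A| + |B| - 1) for A, B nonempty in Z/pZ.
|A| = 5, |B| = 4, p = 11.
CD lower bound = min(11, 5 + 4 - 1) = min(11, 8) = 8.
Compute A + B mod 11 directly:
a = 2: 2+1=3, 2+3=5, 2+5=7, 2+10=1
a = 3: 3+1=4, 3+3=6, 3+5=8, 3+10=2
a = 4: 4+1=5, 4+3=7, 4+5=9, 4+10=3
a = 5: 5+1=6, 5+3=8, 5+5=10, 5+10=4
a = 10: 10+1=0, 10+3=2, 10+5=4, 10+10=9
A + B = {0, 1, 2, 3, 4, 5, 6, 7, 8, 9, 10}, so |A + B| = 11.
Verify: 11 ≥ 8? Yes ✓.

CD lower bound = 8, actual |A + B| = 11.


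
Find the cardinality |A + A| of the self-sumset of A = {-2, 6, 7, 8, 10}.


A + A = {a + a' : a, a' ∈ A}; |A| = 5.
General bounds: 2|A| - 1 ≤ |A + A| ≤ |A|(|A|+1)/2, i.e. 9 ≤ |A + A| ≤ 15.
Lower bound 2|A|-1 is attained iff A is an arithmetic progression.
Enumerate sums a + a' for a ≤ a' (symmetric, so this suffices):
a = -2: -2+-2=-4, -2+6=4, -2+7=5, -2+8=6, -2+10=8
a = 6: 6+6=12, 6+7=13, 6+8=14, 6+10=16
a = 7: 7+7=14, 7+8=15, 7+10=17
a = 8: 8+8=16, 8+10=18
a = 10: 10+10=20
Distinct sums: {-4, 4, 5, 6, 8, 12, 13, 14, 15, 16, 17, 18, 20}
|A + A| = 13

|A + A| = 13


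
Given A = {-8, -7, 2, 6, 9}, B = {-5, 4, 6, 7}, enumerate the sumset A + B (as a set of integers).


A + B = {a + b : a ∈ A, b ∈ B}.
Enumerate all |A|·|B| = 5·4 = 20 pairs (a, b) and collect distinct sums.
a = -8: -8+-5=-13, -8+4=-4, -8+6=-2, -8+7=-1
a = -7: -7+-5=-12, -7+4=-3, -7+6=-1, -7+7=0
a = 2: 2+-5=-3, 2+4=6, 2+6=8, 2+7=9
a = 6: 6+-5=1, 6+4=10, 6+6=12, 6+7=13
a = 9: 9+-5=4, 9+4=13, 9+6=15, 9+7=16
Collecting distinct sums: A + B = {-13, -12, -4, -3, -2, -1, 0, 1, 4, 6, 8, 9, 10, 12, 13, 15, 16}
|A + B| = 17

A + B = {-13, -12, -4, -3, -2, -1, 0, 1, 4, 6, 8, 9, 10, 12, 13, 15, 16}


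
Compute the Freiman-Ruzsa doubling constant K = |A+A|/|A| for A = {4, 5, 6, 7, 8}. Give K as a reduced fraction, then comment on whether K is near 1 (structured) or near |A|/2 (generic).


|A| = 5.
Compute A + A by enumerating all 25 pairs.
A + A = {8, 9, 10, 11, 12, 13, 14, 15, 16}, so |A + A| = 9.
K = |A + A| / |A| = 9/5 (already in lowest terms) ≈ 1.8000.
Reference: AP of size 5 gives K = 9/5 ≈ 1.8000; a fully generic set of size 5 gives K ≈ 3.0000.

|A| = 5, |A + A| = 9, K = 9/5.


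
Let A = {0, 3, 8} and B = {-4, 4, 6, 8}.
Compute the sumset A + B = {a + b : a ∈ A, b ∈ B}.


A + B = {a + b : a ∈ A, b ∈ B}.
Enumerate all |A|·|B| = 3·4 = 12 pairs (a, b) and collect distinct sums.
a = 0: 0+-4=-4, 0+4=4, 0+6=6, 0+8=8
a = 3: 3+-4=-1, 3+4=7, 3+6=9, 3+8=11
a = 8: 8+-4=4, 8+4=12, 8+6=14, 8+8=16
Collecting distinct sums: A + B = {-4, -1, 4, 6, 7, 8, 9, 11, 12, 14, 16}
|A + B| = 11

A + B = {-4, -1, 4, 6, 7, 8, 9, 11, 12, 14, 16}


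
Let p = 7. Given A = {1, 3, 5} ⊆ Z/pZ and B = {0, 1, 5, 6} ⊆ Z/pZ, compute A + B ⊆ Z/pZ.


Work in Z/7Z: reduce every sum a + b modulo 7.
Enumerate all 12 pairs:
a = 1: 1+0=1, 1+1=2, 1+5=6, 1+6=0
a = 3: 3+0=3, 3+1=4, 3+5=1, 3+6=2
a = 5: 5+0=5, 5+1=6, 5+5=3, 5+6=4
Distinct residues collected: {0, 1, 2, 3, 4, 5, 6}
|A + B| = 7 (out of 7 total residues).

A + B = {0, 1, 2, 3, 4, 5, 6}


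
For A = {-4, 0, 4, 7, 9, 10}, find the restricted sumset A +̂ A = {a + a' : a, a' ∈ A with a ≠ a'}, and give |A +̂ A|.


Restricted sumset: A +̂ A = {a + a' : a ∈ A, a' ∈ A, a ≠ a'}.
Equivalently, take A + A and drop any sum 2a that is achievable ONLY as a + a for a ∈ A (i.e. sums representable only with equal summands).
Enumerate pairs (a, a') with a < a' (symmetric, so each unordered pair gives one sum; this covers all a ≠ a'):
  -4 + 0 = -4
  -4 + 4 = 0
  -4 + 7 = 3
  -4 + 9 = 5
  -4 + 10 = 6
  0 + 4 = 4
  0 + 7 = 7
  0 + 9 = 9
  0 + 10 = 10
  4 + 7 = 11
  4 + 9 = 13
  4 + 10 = 14
  7 + 9 = 16
  7 + 10 = 17
  9 + 10 = 19
Collected distinct sums: {-4, 0, 3, 4, 5, 6, 7, 9, 10, 11, 13, 14, 16, 17, 19}
|A +̂ A| = 15
(Reference bound: |A +̂ A| ≥ 2|A| - 3 for |A| ≥ 2, with |A| = 6 giving ≥ 9.)

|A +̂ A| = 15


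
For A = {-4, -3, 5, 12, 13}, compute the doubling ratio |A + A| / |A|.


|A| = 5.
Compute A + A by enumerating all 25 pairs.
A + A = {-8, -7, -6, 1, 2, 8, 9, 10, 17, 18, 24, 25, 26}, so |A + A| = 13.
K = |A + A| / |A| = 13/5 (already in lowest terms) ≈ 2.6000.
Reference: AP of size 5 gives K = 9/5 ≈ 1.8000; a fully generic set of size 5 gives K ≈ 3.0000.

|A| = 5, |A + A| = 13, K = 13/5.


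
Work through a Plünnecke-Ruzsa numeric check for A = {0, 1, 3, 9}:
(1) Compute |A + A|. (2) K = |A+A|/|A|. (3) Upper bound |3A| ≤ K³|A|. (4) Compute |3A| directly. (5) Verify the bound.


|A| = 4.
Step 1: Compute A + A by enumerating all 16 pairs.
A + A = {0, 1, 2, 3, 4, 6, 9, 10, 12, 18}, so |A + A| = 10.
Step 2: Doubling constant K = |A + A|/|A| = 10/4 = 10/4 ≈ 2.5000.
Step 3: Plünnecke-Ruzsa gives |3A| ≤ K³·|A| = (2.5000)³ · 4 ≈ 62.5000.
Step 4: Compute 3A = A + A + A directly by enumerating all triples (a,b,c) ∈ A³; |3A| = 18.
Step 5: Check 18 ≤ 62.5000? Yes ✓.

K = 10/4, Plünnecke-Ruzsa bound K³|A| ≈ 62.5000, |3A| = 18, inequality holds.


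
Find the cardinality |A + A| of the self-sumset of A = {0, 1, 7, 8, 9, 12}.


A + A = {a + a' : a, a' ∈ A}; |A| = 6.
General bounds: 2|A| - 1 ≤ |A + A| ≤ |A|(|A|+1)/2, i.e. 11 ≤ |A + A| ≤ 21.
Lower bound 2|A|-1 is attained iff A is an arithmetic progression.
Enumerate sums a + a' for a ≤ a' (symmetric, so this suffices):
a = 0: 0+0=0, 0+1=1, 0+7=7, 0+8=8, 0+9=9, 0+12=12
a = 1: 1+1=2, 1+7=8, 1+8=9, 1+9=10, 1+12=13
a = 7: 7+7=14, 7+8=15, 7+9=16, 7+12=19
a = 8: 8+8=16, 8+9=17, 8+12=20
a = 9: 9+9=18, 9+12=21
a = 12: 12+12=24
Distinct sums: {0, 1, 2, 7, 8, 9, 10, 12, 13, 14, 15, 16, 17, 18, 19, 20, 21, 24}
|A + A| = 18

|A + A| = 18


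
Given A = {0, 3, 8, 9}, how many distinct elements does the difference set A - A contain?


A - A = {a - a' : a, a' ∈ A}; |A| = 4.
Bounds: 2|A|-1 ≤ |A - A| ≤ |A|² - |A| + 1, i.e. 7 ≤ |A - A| ≤ 13.
Note: 0 ∈ A - A always (from a - a). The set is symmetric: if d ∈ A - A then -d ∈ A - A.
Enumerate nonzero differences d = a - a' with a > a' (then include -d):
Positive differences: {1, 3, 5, 6, 8, 9}
Full difference set: {0} ∪ (positive diffs) ∪ (negative diffs).
|A - A| = 1 + 2·6 = 13 (matches direct enumeration: 13).

|A - A| = 13


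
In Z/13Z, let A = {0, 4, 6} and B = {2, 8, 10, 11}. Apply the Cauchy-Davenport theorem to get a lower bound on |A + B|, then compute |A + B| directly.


Cauchy-Davenport: |A + B| ≥ min(p, |A| + |B| - 1) for A, B nonempty in Z/pZ.
|A| = 3, |B| = 4, p = 13.
CD lower bound = min(13, 3 + 4 - 1) = min(13, 6) = 6.
Compute A + B mod 13 directly:
a = 0: 0+2=2, 0+8=8, 0+10=10, 0+11=11
a = 4: 4+2=6, 4+8=12, 4+10=1, 4+11=2
a = 6: 6+2=8, 6+8=1, 6+10=3, 6+11=4
A + B = {1, 2, 3, 4, 6, 8, 10, 11, 12}, so |A + B| = 9.
Verify: 9 ≥ 6? Yes ✓.

CD lower bound = 6, actual |A + B| = 9.


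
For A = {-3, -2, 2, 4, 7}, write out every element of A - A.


A - A = {a - a' : a, a' ∈ A}.
Compute a - a' for each ordered pair (a, a'):
a = -3: -3--3=0, -3--2=-1, -3-2=-5, -3-4=-7, -3-7=-10
a = -2: -2--3=1, -2--2=0, -2-2=-4, -2-4=-6, -2-7=-9
a = 2: 2--3=5, 2--2=4, 2-2=0, 2-4=-2, 2-7=-5
a = 4: 4--3=7, 4--2=6, 4-2=2, 4-4=0, 4-7=-3
a = 7: 7--3=10, 7--2=9, 7-2=5, 7-4=3, 7-7=0
Collecting distinct values (and noting 0 appears from a-a):
A - A = {-10, -9, -7, -6, -5, -4, -3, -2, -1, 0, 1, 2, 3, 4, 5, 6, 7, 9, 10}
|A - A| = 19

A - A = {-10, -9, -7, -6, -5, -4, -3, -2, -1, 0, 1, 2, 3, 4, 5, 6, 7, 9, 10}


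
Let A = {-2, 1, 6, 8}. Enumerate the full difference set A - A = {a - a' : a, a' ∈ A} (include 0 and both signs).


A - A = {a - a' : a, a' ∈ A}.
Compute a - a' for each ordered pair (a, a'):
a = -2: -2--2=0, -2-1=-3, -2-6=-8, -2-8=-10
a = 1: 1--2=3, 1-1=0, 1-6=-5, 1-8=-7
a = 6: 6--2=8, 6-1=5, 6-6=0, 6-8=-2
a = 8: 8--2=10, 8-1=7, 8-6=2, 8-8=0
Collecting distinct values (and noting 0 appears from a-a):
A - A = {-10, -8, -7, -5, -3, -2, 0, 2, 3, 5, 7, 8, 10}
|A - A| = 13

A - A = {-10, -8, -7, -5, -3, -2, 0, 2, 3, 5, 7, 8, 10}


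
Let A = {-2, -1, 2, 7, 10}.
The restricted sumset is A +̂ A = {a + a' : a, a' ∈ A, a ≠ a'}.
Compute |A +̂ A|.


Restricted sumset: A +̂ A = {a + a' : a ∈ A, a' ∈ A, a ≠ a'}.
Equivalently, take A + A and drop any sum 2a that is achievable ONLY as a + a for a ∈ A (i.e. sums representable only with equal summands).
Enumerate pairs (a, a') with a < a' (symmetric, so each unordered pair gives one sum; this covers all a ≠ a'):
  -2 + -1 = -3
  -2 + 2 = 0
  -2 + 7 = 5
  -2 + 10 = 8
  -1 + 2 = 1
  -1 + 7 = 6
  -1 + 10 = 9
  2 + 7 = 9
  2 + 10 = 12
  7 + 10 = 17
Collected distinct sums: {-3, 0, 1, 5, 6, 8, 9, 12, 17}
|A +̂ A| = 9
(Reference bound: |A +̂ A| ≥ 2|A| - 3 for |A| ≥ 2, with |A| = 5 giving ≥ 7.)

|A +̂ A| = 9


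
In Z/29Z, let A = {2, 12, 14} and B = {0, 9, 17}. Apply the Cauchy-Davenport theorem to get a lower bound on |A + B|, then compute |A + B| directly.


Cauchy-Davenport: |A + B| ≥ min(p, |A| + |B| - 1) for A, B nonempty in Z/pZ.
|A| = 3, |B| = 3, p = 29.
CD lower bound = min(29, 3 + 3 - 1) = min(29, 5) = 5.
Compute A + B mod 29 directly:
a = 2: 2+0=2, 2+9=11, 2+17=19
a = 12: 12+0=12, 12+9=21, 12+17=0
a = 14: 14+0=14, 14+9=23, 14+17=2
A + B = {0, 2, 11, 12, 14, 19, 21, 23}, so |A + B| = 8.
Verify: 8 ≥ 5? Yes ✓.

CD lower bound = 5, actual |A + B| = 8.


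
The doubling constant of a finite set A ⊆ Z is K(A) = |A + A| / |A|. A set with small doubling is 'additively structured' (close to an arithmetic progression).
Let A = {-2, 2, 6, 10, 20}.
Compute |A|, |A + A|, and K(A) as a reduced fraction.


|A| = 5.
Compute A + A by enumerating all 25 pairs.
A + A = {-4, 0, 4, 8, 12, 16, 18, 20, 22, 26, 30, 40}, so |A + A| = 12.
K = |A + A| / |A| = 12/5 (already in lowest terms) ≈ 2.4000.
Reference: AP of size 5 gives K = 9/5 ≈ 1.8000; a fully generic set of size 5 gives K ≈ 3.0000.

|A| = 5, |A + A| = 12, K = 12/5.


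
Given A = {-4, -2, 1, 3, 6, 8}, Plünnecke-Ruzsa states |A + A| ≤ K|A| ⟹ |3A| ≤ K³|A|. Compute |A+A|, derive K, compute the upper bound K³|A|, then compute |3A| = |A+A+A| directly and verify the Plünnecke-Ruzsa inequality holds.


|A| = 6.
Step 1: Compute A + A by enumerating all 36 pairs.
A + A = {-8, -6, -4, -3, -1, 1, 2, 4, 6, 7, 9, 11, 12, 14, 16}, so |A + A| = 15.
Step 2: Doubling constant K = |A + A|/|A| = 15/6 = 15/6 ≈ 2.5000.
Step 3: Plünnecke-Ruzsa gives |3A| ≤ K³·|A| = (2.5000)³ · 6 ≈ 93.7500.
Step 4: Compute 3A = A + A + A directly by enumerating all triples (a,b,c) ∈ A³; |3A| = 28.
Step 5: Check 28 ≤ 93.7500? Yes ✓.

K = 15/6, Plünnecke-Ruzsa bound K³|A| ≈ 93.7500, |3A| = 28, inequality holds.


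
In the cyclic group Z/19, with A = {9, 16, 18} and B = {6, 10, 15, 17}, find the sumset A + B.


Work in Z/19Z: reduce every sum a + b modulo 19.
Enumerate all 12 pairs:
a = 9: 9+6=15, 9+10=0, 9+15=5, 9+17=7
a = 16: 16+6=3, 16+10=7, 16+15=12, 16+17=14
a = 18: 18+6=5, 18+10=9, 18+15=14, 18+17=16
Distinct residues collected: {0, 3, 5, 7, 9, 12, 14, 15, 16}
|A + B| = 9 (out of 19 total residues).

A + B = {0, 3, 5, 7, 9, 12, 14, 15, 16}


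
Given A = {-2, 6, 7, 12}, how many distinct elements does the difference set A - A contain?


A - A = {a - a' : a, a' ∈ A}; |A| = 4.
Bounds: 2|A|-1 ≤ |A - A| ≤ |A|² - |A| + 1, i.e. 7 ≤ |A - A| ≤ 13.
Note: 0 ∈ A - A always (from a - a). The set is symmetric: if d ∈ A - A then -d ∈ A - A.
Enumerate nonzero differences d = a - a' with a > a' (then include -d):
Positive differences: {1, 5, 6, 8, 9, 14}
Full difference set: {0} ∪ (positive diffs) ∪ (negative diffs).
|A - A| = 1 + 2·6 = 13 (matches direct enumeration: 13).

|A - A| = 13


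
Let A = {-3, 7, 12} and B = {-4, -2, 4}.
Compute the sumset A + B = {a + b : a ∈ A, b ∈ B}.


A + B = {a + b : a ∈ A, b ∈ B}.
Enumerate all |A|·|B| = 3·3 = 9 pairs (a, b) and collect distinct sums.
a = -3: -3+-4=-7, -3+-2=-5, -3+4=1
a = 7: 7+-4=3, 7+-2=5, 7+4=11
a = 12: 12+-4=8, 12+-2=10, 12+4=16
Collecting distinct sums: A + B = {-7, -5, 1, 3, 5, 8, 10, 11, 16}
|A + B| = 9

A + B = {-7, -5, 1, 3, 5, 8, 10, 11, 16}


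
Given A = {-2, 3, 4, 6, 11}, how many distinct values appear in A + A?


A + A = {a + a' : a, a' ∈ A}; |A| = 5.
General bounds: 2|A| - 1 ≤ |A + A| ≤ |A|(|A|+1)/2, i.e. 9 ≤ |A + A| ≤ 15.
Lower bound 2|A|-1 is attained iff A is an arithmetic progression.
Enumerate sums a + a' for a ≤ a' (symmetric, so this suffices):
a = -2: -2+-2=-4, -2+3=1, -2+4=2, -2+6=4, -2+11=9
a = 3: 3+3=6, 3+4=7, 3+6=9, 3+11=14
a = 4: 4+4=8, 4+6=10, 4+11=15
a = 6: 6+6=12, 6+11=17
a = 11: 11+11=22
Distinct sums: {-4, 1, 2, 4, 6, 7, 8, 9, 10, 12, 14, 15, 17, 22}
|A + A| = 14

|A + A| = 14


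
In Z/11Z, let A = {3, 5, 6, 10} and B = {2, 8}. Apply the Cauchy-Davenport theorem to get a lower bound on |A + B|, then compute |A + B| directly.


Cauchy-Davenport: |A + B| ≥ min(p, |A| + |B| - 1) for A, B nonempty in Z/pZ.
|A| = 4, |B| = 2, p = 11.
CD lower bound = min(11, 4 + 2 - 1) = min(11, 5) = 5.
Compute A + B mod 11 directly:
a = 3: 3+2=5, 3+8=0
a = 5: 5+2=7, 5+8=2
a = 6: 6+2=8, 6+8=3
a = 10: 10+2=1, 10+8=7
A + B = {0, 1, 2, 3, 5, 7, 8}, so |A + B| = 7.
Verify: 7 ≥ 5? Yes ✓.

CD lower bound = 5, actual |A + B| = 7.


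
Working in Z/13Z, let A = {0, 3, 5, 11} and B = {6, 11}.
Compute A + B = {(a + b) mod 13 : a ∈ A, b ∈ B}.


Work in Z/13Z: reduce every sum a + b modulo 13.
Enumerate all 8 pairs:
a = 0: 0+6=6, 0+11=11
a = 3: 3+6=9, 3+11=1
a = 5: 5+6=11, 5+11=3
a = 11: 11+6=4, 11+11=9
Distinct residues collected: {1, 3, 4, 6, 9, 11}
|A + B| = 6 (out of 13 total residues).

A + B = {1, 3, 4, 6, 9, 11}


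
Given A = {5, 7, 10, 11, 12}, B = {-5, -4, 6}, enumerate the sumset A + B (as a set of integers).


A + B = {a + b : a ∈ A, b ∈ B}.
Enumerate all |A|·|B| = 5·3 = 15 pairs (a, b) and collect distinct sums.
a = 5: 5+-5=0, 5+-4=1, 5+6=11
a = 7: 7+-5=2, 7+-4=3, 7+6=13
a = 10: 10+-5=5, 10+-4=6, 10+6=16
a = 11: 11+-5=6, 11+-4=7, 11+6=17
a = 12: 12+-5=7, 12+-4=8, 12+6=18
Collecting distinct sums: A + B = {0, 1, 2, 3, 5, 6, 7, 8, 11, 13, 16, 17, 18}
|A + B| = 13

A + B = {0, 1, 2, 3, 5, 6, 7, 8, 11, 13, 16, 17, 18}


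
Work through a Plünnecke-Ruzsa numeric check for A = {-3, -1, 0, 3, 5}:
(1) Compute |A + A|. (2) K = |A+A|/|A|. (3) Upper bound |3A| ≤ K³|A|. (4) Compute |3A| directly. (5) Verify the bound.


|A| = 5.
Step 1: Compute A + A by enumerating all 25 pairs.
A + A = {-6, -4, -3, -2, -1, 0, 2, 3, 4, 5, 6, 8, 10}, so |A + A| = 13.
Step 2: Doubling constant K = |A + A|/|A| = 13/5 = 13/5 ≈ 2.6000.
Step 3: Plünnecke-Ruzsa gives |3A| ≤ K³·|A| = (2.6000)³ · 5 ≈ 87.8800.
Step 4: Compute 3A = A + A + A directly by enumerating all triples (a,b,c) ∈ A³; |3A| = 22.
Step 5: Check 22 ≤ 87.8800? Yes ✓.

K = 13/5, Plünnecke-Ruzsa bound K³|A| ≈ 87.8800, |3A| = 22, inequality holds.


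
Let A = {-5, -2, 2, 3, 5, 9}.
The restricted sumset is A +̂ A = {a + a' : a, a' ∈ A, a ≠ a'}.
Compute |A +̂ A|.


Restricted sumset: A +̂ A = {a + a' : a ∈ A, a' ∈ A, a ≠ a'}.
Equivalently, take A + A and drop any sum 2a that is achievable ONLY as a + a for a ∈ A (i.e. sums representable only with equal summands).
Enumerate pairs (a, a') with a < a' (symmetric, so each unordered pair gives one sum; this covers all a ≠ a'):
  -5 + -2 = -7
  -5 + 2 = -3
  -5 + 3 = -2
  -5 + 5 = 0
  -5 + 9 = 4
  -2 + 2 = 0
  -2 + 3 = 1
  -2 + 5 = 3
  -2 + 9 = 7
  2 + 3 = 5
  2 + 5 = 7
  2 + 9 = 11
  3 + 5 = 8
  3 + 9 = 12
  5 + 9 = 14
Collected distinct sums: {-7, -3, -2, 0, 1, 3, 4, 5, 7, 8, 11, 12, 14}
|A +̂ A| = 13
(Reference bound: |A +̂ A| ≥ 2|A| - 3 for |A| ≥ 2, with |A| = 6 giving ≥ 9.)

|A +̂ A| = 13


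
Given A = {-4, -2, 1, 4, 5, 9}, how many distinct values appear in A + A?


A + A = {a + a' : a, a' ∈ A}; |A| = 6.
General bounds: 2|A| - 1 ≤ |A + A| ≤ |A|(|A|+1)/2, i.e. 11 ≤ |A + A| ≤ 21.
Lower bound 2|A|-1 is attained iff A is an arithmetic progression.
Enumerate sums a + a' for a ≤ a' (symmetric, so this suffices):
a = -4: -4+-4=-8, -4+-2=-6, -4+1=-3, -4+4=0, -4+5=1, -4+9=5
a = -2: -2+-2=-4, -2+1=-1, -2+4=2, -2+5=3, -2+9=7
a = 1: 1+1=2, 1+4=5, 1+5=6, 1+9=10
a = 4: 4+4=8, 4+5=9, 4+9=13
a = 5: 5+5=10, 5+9=14
a = 9: 9+9=18
Distinct sums: {-8, -6, -4, -3, -1, 0, 1, 2, 3, 5, 6, 7, 8, 9, 10, 13, 14, 18}
|A + A| = 18

|A + A| = 18


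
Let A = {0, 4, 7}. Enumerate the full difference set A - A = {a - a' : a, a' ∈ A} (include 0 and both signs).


A - A = {a - a' : a, a' ∈ A}.
Compute a - a' for each ordered pair (a, a'):
a = 0: 0-0=0, 0-4=-4, 0-7=-7
a = 4: 4-0=4, 4-4=0, 4-7=-3
a = 7: 7-0=7, 7-4=3, 7-7=0
Collecting distinct values (and noting 0 appears from a-a):
A - A = {-7, -4, -3, 0, 3, 4, 7}
|A - A| = 7

A - A = {-7, -4, -3, 0, 3, 4, 7}


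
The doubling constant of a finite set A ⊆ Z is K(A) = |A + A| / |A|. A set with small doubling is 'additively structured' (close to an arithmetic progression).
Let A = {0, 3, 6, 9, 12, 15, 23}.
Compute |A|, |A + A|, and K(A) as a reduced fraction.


|A| = 7.
Compute A + A by enumerating all 49 pairs.
A + A = {0, 3, 6, 9, 12, 15, 18, 21, 23, 24, 26, 27, 29, 30, 32, 35, 38, 46}, so |A + A| = 18.
K = |A + A| / |A| = 18/7 (already in lowest terms) ≈ 2.5714.
Reference: AP of size 7 gives K = 13/7 ≈ 1.8571; a fully generic set of size 7 gives K ≈ 4.0000.

|A| = 7, |A + A| = 18, K = 18/7.


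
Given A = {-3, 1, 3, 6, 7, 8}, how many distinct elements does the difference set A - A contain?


A - A = {a - a' : a, a' ∈ A}; |A| = 6.
Bounds: 2|A|-1 ≤ |A - A| ≤ |A|² - |A| + 1, i.e. 11 ≤ |A - A| ≤ 31.
Note: 0 ∈ A - A always (from a - a). The set is symmetric: if d ∈ A - A then -d ∈ A - A.
Enumerate nonzero differences d = a - a' with a > a' (then include -d):
Positive differences: {1, 2, 3, 4, 5, 6, 7, 9, 10, 11}
Full difference set: {0} ∪ (positive diffs) ∪ (negative diffs).
|A - A| = 1 + 2·10 = 21 (matches direct enumeration: 21).

|A - A| = 21


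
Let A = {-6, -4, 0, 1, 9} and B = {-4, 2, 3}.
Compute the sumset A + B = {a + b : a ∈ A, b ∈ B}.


A + B = {a + b : a ∈ A, b ∈ B}.
Enumerate all |A|·|B| = 5·3 = 15 pairs (a, b) and collect distinct sums.
a = -6: -6+-4=-10, -6+2=-4, -6+3=-3
a = -4: -4+-4=-8, -4+2=-2, -4+3=-1
a = 0: 0+-4=-4, 0+2=2, 0+3=3
a = 1: 1+-4=-3, 1+2=3, 1+3=4
a = 9: 9+-4=5, 9+2=11, 9+3=12
Collecting distinct sums: A + B = {-10, -8, -4, -3, -2, -1, 2, 3, 4, 5, 11, 12}
|A + B| = 12

A + B = {-10, -8, -4, -3, -2, -1, 2, 3, 4, 5, 11, 12}


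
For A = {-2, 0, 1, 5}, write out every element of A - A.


A - A = {a - a' : a, a' ∈ A}.
Compute a - a' for each ordered pair (a, a'):
a = -2: -2--2=0, -2-0=-2, -2-1=-3, -2-5=-7
a = 0: 0--2=2, 0-0=0, 0-1=-1, 0-5=-5
a = 1: 1--2=3, 1-0=1, 1-1=0, 1-5=-4
a = 5: 5--2=7, 5-0=5, 5-1=4, 5-5=0
Collecting distinct values (and noting 0 appears from a-a):
A - A = {-7, -5, -4, -3, -2, -1, 0, 1, 2, 3, 4, 5, 7}
|A - A| = 13

A - A = {-7, -5, -4, -3, -2, -1, 0, 1, 2, 3, 4, 5, 7}


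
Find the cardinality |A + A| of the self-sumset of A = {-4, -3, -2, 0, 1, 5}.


A + A = {a + a' : a, a' ∈ A}; |A| = 6.
General bounds: 2|A| - 1 ≤ |A + A| ≤ |A|(|A|+1)/2, i.e. 11 ≤ |A + A| ≤ 21.
Lower bound 2|A|-1 is attained iff A is an arithmetic progression.
Enumerate sums a + a' for a ≤ a' (symmetric, so this suffices):
a = -4: -4+-4=-8, -4+-3=-7, -4+-2=-6, -4+0=-4, -4+1=-3, -4+5=1
a = -3: -3+-3=-6, -3+-2=-5, -3+0=-3, -3+1=-2, -3+5=2
a = -2: -2+-2=-4, -2+0=-2, -2+1=-1, -2+5=3
a = 0: 0+0=0, 0+1=1, 0+5=5
a = 1: 1+1=2, 1+5=6
a = 5: 5+5=10
Distinct sums: {-8, -7, -6, -5, -4, -3, -2, -1, 0, 1, 2, 3, 5, 6, 10}
|A + A| = 15

|A + A| = 15


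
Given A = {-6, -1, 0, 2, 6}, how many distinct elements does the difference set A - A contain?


A - A = {a - a' : a, a' ∈ A}; |A| = 5.
Bounds: 2|A|-1 ≤ |A - A| ≤ |A|² - |A| + 1, i.e. 9 ≤ |A - A| ≤ 21.
Note: 0 ∈ A - A always (from a - a). The set is symmetric: if d ∈ A - A then -d ∈ A - A.
Enumerate nonzero differences d = a - a' with a > a' (then include -d):
Positive differences: {1, 2, 3, 4, 5, 6, 7, 8, 12}
Full difference set: {0} ∪ (positive diffs) ∪ (negative diffs).
|A - A| = 1 + 2·9 = 19 (matches direct enumeration: 19).

|A - A| = 19


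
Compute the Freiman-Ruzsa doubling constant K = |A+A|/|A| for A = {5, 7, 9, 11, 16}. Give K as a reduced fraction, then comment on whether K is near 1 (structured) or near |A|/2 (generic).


|A| = 5.
Compute A + A by enumerating all 25 pairs.
A + A = {10, 12, 14, 16, 18, 20, 21, 22, 23, 25, 27, 32}, so |A + A| = 12.
K = |A + A| / |A| = 12/5 (already in lowest terms) ≈ 2.4000.
Reference: AP of size 5 gives K = 9/5 ≈ 1.8000; a fully generic set of size 5 gives K ≈ 3.0000.

|A| = 5, |A + A| = 12, K = 12/5.


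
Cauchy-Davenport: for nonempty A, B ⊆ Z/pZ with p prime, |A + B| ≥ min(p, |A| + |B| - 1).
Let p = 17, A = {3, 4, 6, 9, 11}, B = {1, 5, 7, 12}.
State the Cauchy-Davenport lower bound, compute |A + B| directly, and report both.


Cauchy-Davenport: |A + B| ≥ min(p, |A| + |B| - 1) for A, B nonempty in Z/pZ.
|A| = 5, |B| = 4, p = 17.
CD lower bound = min(17, 5 + 4 - 1) = min(17, 8) = 8.
Compute A + B mod 17 directly:
a = 3: 3+1=4, 3+5=8, 3+7=10, 3+12=15
a = 4: 4+1=5, 4+5=9, 4+7=11, 4+12=16
a = 6: 6+1=7, 6+5=11, 6+7=13, 6+12=1
a = 9: 9+1=10, 9+5=14, 9+7=16, 9+12=4
a = 11: 11+1=12, 11+5=16, 11+7=1, 11+12=6
A + B = {1, 4, 5, 6, 7, 8, 9, 10, 11, 12, 13, 14, 15, 16}, so |A + B| = 14.
Verify: 14 ≥ 8? Yes ✓.

CD lower bound = 8, actual |A + B| = 14.


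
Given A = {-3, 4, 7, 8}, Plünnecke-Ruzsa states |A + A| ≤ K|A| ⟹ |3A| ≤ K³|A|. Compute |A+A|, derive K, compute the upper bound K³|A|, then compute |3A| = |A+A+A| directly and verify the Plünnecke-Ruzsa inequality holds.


|A| = 4.
Step 1: Compute A + A by enumerating all 16 pairs.
A + A = {-6, 1, 4, 5, 8, 11, 12, 14, 15, 16}, so |A + A| = 10.
Step 2: Doubling constant K = |A + A|/|A| = 10/4 = 10/4 ≈ 2.5000.
Step 3: Plünnecke-Ruzsa gives |3A| ≤ K³·|A| = (2.5000)³ · 4 ≈ 62.5000.
Step 4: Compute 3A = A + A + A directly by enumerating all triples (a,b,c) ∈ A³; |3A| = 19.
Step 5: Check 19 ≤ 62.5000? Yes ✓.

K = 10/4, Plünnecke-Ruzsa bound K³|A| ≈ 62.5000, |3A| = 19, inequality holds.


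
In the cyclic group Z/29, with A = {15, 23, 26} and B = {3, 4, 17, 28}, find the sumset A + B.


Work in Z/29Z: reduce every sum a + b modulo 29.
Enumerate all 12 pairs:
a = 15: 15+3=18, 15+4=19, 15+17=3, 15+28=14
a = 23: 23+3=26, 23+4=27, 23+17=11, 23+28=22
a = 26: 26+3=0, 26+4=1, 26+17=14, 26+28=25
Distinct residues collected: {0, 1, 3, 11, 14, 18, 19, 22, 25, 26, 27}
|A + B| = 11 (out of 29 total residues).

A + B = {0, 1, 3, 11, 14, 18, 19, 22, 25, 26, 27}


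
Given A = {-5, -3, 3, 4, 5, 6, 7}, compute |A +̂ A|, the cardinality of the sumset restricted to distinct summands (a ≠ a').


Restricted sumset: A +̂ A = {a + a' : a ∈ A, a' ∈ A, a ≠ a'}.
Equivalently, take A + A and drop any sum 2a that is achievable ONLY as a + a for a ∈ A (i.e. sums representable only with equal summands).
Enumerate pairs (a, a') with a < a' (symmetric, so each unordered pair gives one sum; this covers all a ≠ a'):
  -5 + -3 = -8
  -5 + 3 = -2
  -5 + 4 = -1
  -5 + 5 = 0
  -5 + 6 = 1
  -5 + 7 = 2
  -3 + 3 = 0
  -3 + 4 = 1
  -3 + 5 = 2
  -3 + 6 = 3
  -3 + 7 = 4
  3 + 4 = 7
  3 + 5 = 8
  3 + 6 = 9
  3 + 7 = 10
  4 + 5 = 9
  4 + 6 = 10
  4 + 7 = 11
  5 + 6 = 11
  5 + 7 = 12
  6 + 7 = 13
Collected distinct sums: {-8, -2, -1, 0, 1, 2, 3, 4, 7, 8, 9, 10, 11, 12, 13}
|A +̂ A| = 15
(Reference bound: |A +̂ A| ≥ 2|A| - 3 for |A| ≥ 2, with |A| = 7 giving ≥ 11.)

|A +̂ A| = 15


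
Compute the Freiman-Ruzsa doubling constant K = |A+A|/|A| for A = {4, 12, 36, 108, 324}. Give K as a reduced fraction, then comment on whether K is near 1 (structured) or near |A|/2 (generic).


|A| = 5.
Compute A + A by enumerating all 25 pairs.
A + A = {8, 16, 24, 40, 48, 72, 112, 120, 144, 216, 328, 336, 360, 432, 648}, so |A + A| = 15.
K = |A + A| / |A| = 15/5 = 3/1 ≈ 3.0000.
Reference: AP of size 5 gives K = 9/5 ≈ 1.8000; a fully generic set of size 5 gives K ≈ 3.0000.

|A| = 5, |A + A| = 15, K = 15/5 = 3/1.


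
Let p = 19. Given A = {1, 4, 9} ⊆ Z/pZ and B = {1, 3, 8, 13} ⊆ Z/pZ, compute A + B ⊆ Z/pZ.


Work in Z/19Z: reduce every sum a + b modulo 19.
Enumerate all 12 pairs:
a = 1: 1+1=2, 1+3=4, 1+8=9, 1+13=14
a = 4: 4+1=5, 4+3=7, 4+8=12, 4+13=17
a = 9: 9+1=10, 9+3=12, 9+8=17, 9+13=3
Distinct residues collected: {2, 3, 4, 5, 7, 9, 10, 12, 14, 17}
|A + B| = 10 (out of 19 total residues).

A + B = {2, 3, 4, 5, 7, 9, 10, 12, 14, 17}


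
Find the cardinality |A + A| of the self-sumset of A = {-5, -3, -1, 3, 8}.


A + A = {a + a' : a, a' ∈ A}; |A| = 5.
General bounds: 2|A| - 1 ≤ |A + A| ≤ |A|(|A|+1)/2, i.e. 9 ≤ |A + A| ≤ 15.
Lower bound 2|A|-1 is attained iff A is an arithmetic progression.
Enumerate sums a + a' for a ≤ a' (symmetric, so this suffices):
a = -5: -5+-5=-10, -5+-3=-8, -5+-1=-6, -5+3=-2, -5+8=3
a = -3: -3+-3=-6, -3+-1=-4, -3+3=0, -3+8=5
a = -1: -1+-1=-2, -1+3=2, -1+8=7
a = 3: 3+3=6, 3+8=11
a = 8: 8+8=16
Distinct sums: {-10, -8, -6, -4, -2, 0, 2, 3, 5, 6, 7, 11, 16}
|A + A| = 13

|A + A| = 13


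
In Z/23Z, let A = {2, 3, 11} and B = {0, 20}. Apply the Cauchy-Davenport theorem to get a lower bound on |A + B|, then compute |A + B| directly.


Cauchy-Davenport: |A + B| ≥ min(p, |A| + |B| - 1) for A, B nonempty in Z/pZ.
|A| = 3, |B| = 2, p = 23.
CD lower bound = min(23, 3 + 2 - 1) = min(23, 4) = 4.
Compute A + B mod 23 directly:
a = 2: 2+0=2, 2+20=22
a = 3: 3+0=3, 3+20=0
a = 11: 11+0=11, 11+20=8
A + B = {0, 2, 3, 8, 11, 22}, so |A + B| = 6.
Verify: 6 ≥ 4? Yes ✓.

CD lower bound = 4, actual |A + B| = 6.


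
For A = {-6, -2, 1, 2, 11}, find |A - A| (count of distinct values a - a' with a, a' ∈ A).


A - A = {a - a' : a, a' ∈ A}; |A| = 5.
Bounds: 2|A|-1 ≤ |A - A| ≤ |A|² - |A| + 1, i.e. 9 ≤ |A - A| ≤ 21.
Note: 0 ∈ A - A always (from a - a). The set is symmetric: if d ∈ A - A then -d ∈ A - A.
Enumerate nonzero differences d = a - a' with a > a' (then include -d):
Positive differences: {1, 3, 4, 7, 8, 9, 10, 13, 17}
Full difference set: {0} ∪ (positive diffs) ∪ (negative diffs).
|A - A| = 1 + 2·9 = 19 (matches direct enumeration: 19).

|A - A| = 19


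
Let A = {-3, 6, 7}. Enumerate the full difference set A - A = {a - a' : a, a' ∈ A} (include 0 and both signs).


A - A = {a - a' : a, a' ∈ A}.
Compute a - a' for each ordered pair (a, a'):
a = -3: -3--3=0, -3-6=-9, -3-7=-10
a = 6: 6--3=9, 6-6=0, 6-7=-1
a = 7: 7--3=10, 7-6=1, 7-7=0
Collecting distinct values (and noting 0 appears from a-a):
A - A = {-10, -9, -1, 0, 1, 9, 10}
|A - A| = 7

A - A = {-10, -9, -1, 0, 1, 9, 10}


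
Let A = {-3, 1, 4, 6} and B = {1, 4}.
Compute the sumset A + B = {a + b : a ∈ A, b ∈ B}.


A + B = {a + b : a ∈ A, b ∈ B}.
Enumerate all |A|·|B| = 4·2 = 8 pairs (a, b) and collect distinct sums.
a = -3: -3+1=-2, -3+4=1
a = 1: 1+1=2, 1+4=5
a = 4: 4+1=5, 4+4=8
a = 6: 6+1=7, 6+4=10
Collecting distinct sums: A + B = {-2, 1, 2, 5, 7, 8, 10}
|A + B| = 7

A + B = {-2, 1, 2, 5, 7, 8, 10}


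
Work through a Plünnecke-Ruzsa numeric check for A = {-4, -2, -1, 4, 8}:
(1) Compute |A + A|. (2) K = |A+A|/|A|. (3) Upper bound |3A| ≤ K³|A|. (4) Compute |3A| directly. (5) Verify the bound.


|A| = 5.
Step 1: Compute A + A by enumerating all 25 pairs.
A + A = {-8, -6, -5, -4, -3, -2, 0, 2, 3, 4, 6, 7, 8, 12, 16}, so |A + A| = 15.
Step 2: Doubling constant K = |A + A|/|A| = 15/5 = 15/5 ≈ 3.0000.
Step 3: Plünnecke-Ruzsa gives |3A| ≤ K³·|A| = (3.0000)³ · 5 ≈ 135.0000.
Step 4: Compute 3A = A + A + A directly by enumerating all triples (a,b,c) ∈ A³; |3A| = 28.
Step 5: Check 28 ≤ 135.0000? Yes ✓.

K = 15/5, Plünnecke-Ruzsa bound K³|A| ≈ 135.0000, |3A| = 28, inequality holds.


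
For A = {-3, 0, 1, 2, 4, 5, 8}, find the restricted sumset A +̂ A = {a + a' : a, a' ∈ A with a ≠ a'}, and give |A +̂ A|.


Restricted sumset: A +̂ A = {a + a' : a ∈ A, a' ∈ A, a ≠ a'}.
Equivalently, take A + A and drop any sum 2a that is achievable ONLY as a + a for a ∈ A (i.e. sums representable only with equal summands).
Enumerate pairs (a, a') with a < a' (symmetric, so each unordered pair gives one sum; this covers all a ≠ a'):
  -3 + 0 = -3
  -3 + 1 = -2
  -3 + 2 = -1
  -3 + 4 = 1
  -3 + 5 = 2
  -3 + 8 = 5
  0 + 1 = 1
  0 + 2 = 2
  0 + 4 = 4
  0 + 5 = 5
  0 + 8 = 8
  1 + 2 = 3
  1 + 4 = 5
  1 + 5 = 6
  1 + 8 = 9
  2 + 4 = 6
  2 + 5 = 7
  2 + 8 = 10
  4 + 5 = 9
  4 + 8 = 12
  5 + 8 = 13
Collected distinct sums: {-3, -2, -1, 1, 2, 3, 4, 5, 6, 7, 8, 9, 10, 12, 13}
|A +̂ A| = 15
(Reference bound: |A +̂ A| ≥ 2|A| - 3 for |A| ≥ 2, with |A| = 7 giving ≥ 11.)

|A +̂ A| = 15


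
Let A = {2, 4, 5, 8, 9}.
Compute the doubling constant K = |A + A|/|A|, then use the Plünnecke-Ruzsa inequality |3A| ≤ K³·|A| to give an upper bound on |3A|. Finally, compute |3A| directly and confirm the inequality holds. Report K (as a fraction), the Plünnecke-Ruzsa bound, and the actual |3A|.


|A| = 5.
Step 1: Compute A + A by enumerating all 25 pairs.
A + A = {4, 6, 7, 8, 9, 10, 11, 12, 13, 14, 16, 17, 18}, so |A + A| = 13.
Step 2: Doubling constant K = |A + A|/|A| = 13/5 = 13/5 ≈ 2.6000.
Step 3: Plünnecke-Ruzsa gives |3A| ≤ K³·|A| = (2.6000)³ · 5 ≈ 87.8800.
Step 4: Compute 3A = A + A + A directly by enumerating all triples (a,b,c) ∈ A³; |3A| = 21.
Step 5: Check 21 ≤ 87.8800? Yes ✓.

K = 13/5, Plünnecke-Ruzsa bound K³|A| ≈ 87.8800, |3A| = 21, inequality holds.


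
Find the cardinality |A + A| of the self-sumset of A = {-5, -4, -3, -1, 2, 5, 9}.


A + A = {a + a' : a, a' ∈ A}; |A| = 7.
General bounds: 2|A| - 1 ≤ |A + A| ≤ |A|(|A|+1)/2, i.e. 13 ≤ |A + A| ≤ 28.
Lower bound 2|A|-1 is attained iff A is an arithmetic progression.
Enumerate sums a + a' for a ≤ a' (symmetric, so this suffices):
a = -5: -5+-5=-10, -5+-4=-9, -5+-3=-8, -5+-1=-6, -5+2=-3, -5+5=0, -5+9=4
a = -4: -4+-4=-8, -4+-3=-7, -4+-1=-5, -4+2=-2, -4+5=1, -4+9=5
a = -3: -3+-3=-6, -3+-1=-4, -3+2=-1, -3+5=2, -3+9=6
a = -1: -1+-1=-2, -1+2=1, -1+5=4, -1+9=8
a = 2: 2+2=4, 2+5=7, 2+9=11
a = 5: 5+5=10, 5+9=14
a = 9: 9+9=18
Distinct sums: {-10, -9, -8, -7, -6, -5, -4, -3, -2, -1, 0, 1, 2, 4, 5, 6, 7, 8, 10, 11, 14, 18}
|A + A| = 22

|A + A| = 22


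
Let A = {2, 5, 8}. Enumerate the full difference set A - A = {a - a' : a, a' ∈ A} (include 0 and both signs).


A - A = {a - a' : a, a' ∈ A}.
Compute a - a' for each ordered pair (a, a'):
a = 2: 2-2=0, 2-5=-3, 2-8=-6
a = 5: 5-2=3, 5-5=0, 5-8=-3
a = 8: 8-2=6, 8-5=3, 8-8=0
Collecting distinct values (and noting 0 appears from a-a):
A - A = {-6, -3, 0, 3, 6}
|A - A| = 5

A - A = {-6, -3, 0, 3, 6}


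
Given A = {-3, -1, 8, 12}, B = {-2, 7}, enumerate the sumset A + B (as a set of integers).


A + B = {a + b : a ∈ A, b ∈ B}.
Enumerate all |A|·|B| = 4·2 = 8 pairs (a, b) and collect distinct sums.
a = -3: -3+-2=-5, -3+7=4
a = -1: -1+-2=-3, -1+7=6
a = 8: 8+-2=6, 8+7=15
a = 12: 12+-2=10, 12+7=19
Collecting distinct sums: A + B = {-5, -3, 4, 6, 10, 15, 19}
|A + B| = 7

A + B = {-5, -3, 4, 6, 10, 15, 19}


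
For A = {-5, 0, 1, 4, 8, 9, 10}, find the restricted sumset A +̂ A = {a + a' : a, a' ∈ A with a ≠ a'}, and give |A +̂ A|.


Restricted sumset: A +̂ A = {a + a' : a ∈ A, a' ∈ A, a ≠ a'}.
Equivalently, take A + A and drop any sum 2a that is achievable ONLY as a + a for a ∈ A (i.e. sums representable only with equal summands).
Enumerate pairs (a, a') with a < a' (symmetric, so each unordered pair gives one sum; this covers all a ≠ a'):
  -5 + 0 = -5
  -5 + 1 = -4
  -5 + 4 = -1
  -5 + 8 = 3
  -5 + 9 = 4
  -5 + 10 = 5
  0 + 1 = 1
  0 + 4 = 4
  0 + 8 = 8
  0 + 9 = 9
  0 + 10 = 10
  1 + 4 = 5
  1 + 8 = 9
  1 + 9 = 10
  1 + 10 = 11
  4 + 8 = 12
  4 + 9 = 13
  4 + 10 = 14
  8 + 9 = 17
  8 + 10 = 18
  9 + 10 = 19
Collected distinct sums: {-5, -4, -1, 1, 3, 4, 5, 8, 9, 10, 11, 12, 13, 14, 17, 18, 19}
|A +̂ A| = 17
(Reference bound: |A +̂ A| ≥ 2|A| - 3 for |A| ≥ 2, with |A| = 7 giving ≥ 11.)

|A +̂ A| = 17


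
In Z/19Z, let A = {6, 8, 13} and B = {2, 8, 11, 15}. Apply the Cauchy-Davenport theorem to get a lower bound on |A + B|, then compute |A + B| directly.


Cauchy-Davenport: |A + B| ≥ min(p, |A| + |B| - 1) for A, B nonempty in Z/pZ.
|A| = 3, |B| = 4, p = 19.
CD lower bound = min(19, 3 + 4 - 1) = min(19, 6) = 6.
Compute A + B mod 19 directly:
a = 6: 6+2=8, 6+8=14, 6+11=17, 6+15=2
a = 8: 8+2=10, 8+8=16, 8+11=0, 8+15=4
a = 13: 13+2=15, 13+8=2, 13+11=5, 13+15=9
A + B = {0, 2, 4, 5, 8, 9, 10, 14, 15, 16, 17}, so |A + B| = 11.
Verify: 11 ≥ 6? Yes ✓.

CD lower bound = 6, actual |A + B| = 11.


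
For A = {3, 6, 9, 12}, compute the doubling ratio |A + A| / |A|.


|A| = 4.
Compute A + A by enumerating all 16 pairs.
A + A = {6, 9, 12, 15, 18, 21, 24}, so |A + A| = 7.
K = |A + A| / |A| = 7/4 (already in lowest terms) ≈ 1.7500.
Reference: AP of size 4 gives K = 7/4 ≈ 1.7500; a fully generic set of size 4 gives K ≈ 2.5000.

|A| = 4, |A + A| = 7, K = 7/4.


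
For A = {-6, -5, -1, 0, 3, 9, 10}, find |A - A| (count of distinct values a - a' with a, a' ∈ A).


A - A = {a - a' : a, a' ∈ A}; |A| = 7.
Bounds: 2|A|-1 ≤ |A - A| ≤ |A|² - |A| + 1, i.e. 13 ≤ |A - A| ≤ 43.
Note: 0 ∈ A - A always (from a - a). The set is symmetric: if d ∈ A - A then -d ∈ A - A.
Enumerate nonzero differences d = a - a' with a > a' (then include -d):
Positive differences: {1, 3, 4, 5, 6, 7, 8, 9, 10, 11, 14, 15, 16}
Full difference set: {0} ∪ (positive diffs) ∪ (negative diffs).
|A - A| = 1 + 2·13 = 27 (matches direct enumeration: 27).

|A - A| = 27


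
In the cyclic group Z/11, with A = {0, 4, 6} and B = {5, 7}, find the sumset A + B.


Work in Z/11Z: reduce every sum a + b modulo 11.
Enumerate all 6 pairs:
a = 0: 0+5=5, 0+7=7
a = 4: 4+5=9, 4+7=0
a = 6: 6+5=0, 6+7=2
Distinct residues collected: {0, 2, 5, 7, 9}
|A + B| = 5 (out of 11 total residues).

A + B = {0, 2, 5, 7, 9}


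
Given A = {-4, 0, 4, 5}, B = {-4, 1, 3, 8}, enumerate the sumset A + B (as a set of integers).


A + B = {a + b : a ∈ A, b ∈ B}.
Enumerate all |A|·|B| = 4·4 = 16 pairs (a, b) and collect distinct sums.
a = -4: -4+-4=-8, -4+1=-3, -4+3=-1, -4+8=4
a = 0: 0+-4=-4, 0+1=1, 0+3=3, 0+8=8
a = 4: 4+-4=0, 4+1=5, 4+3=7, 4+8=12
a = 5: 5+-4=1, 5+1=6, 5+3=8, 5+8=13
Collecting distinct sums: A + B = {-8, -4, -3, -1, 0, 1, 3, 4, 5, 6, 7, 8, 12, 13}
|A + B| = 14

A + B = {-8, -4, -3, -1, 0, 1, 3, 4, 5, 6, 7, 8, 12, 13}


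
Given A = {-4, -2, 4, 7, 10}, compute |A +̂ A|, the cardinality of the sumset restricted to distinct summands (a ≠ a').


Restricted sumset: A +̂ A = {a + a' : a ∈ A, a' ∈ A, a ≠ a'}.
Equivalently, take A + A and drop any sum 2a that is achievable ONLY as a + a for a ∈ A (i.e. sums representable only with equal summands).
Enumerate pairs (a, a') with a < a' (symmetric, so each unordered pair gives one sum; this covers all a ≠ a'):
  -4 + -2 = -6
  -4 + 4 = 0
  -4 + 7 = 3
  -4 + 10 = 6
  -2 + 4 = 2
  -2 + 7 = 5
  -2 + 10 = 8
  4 + 7 = 11
  4 + 10 = 14
  7 + 10 = 17
Collected distinct sums: {-6, 0, 2, 3, 5, 6, 8, 11, 14, 17}
|A +̂ A| = 10
(Reference bound: |A +̂ A| ≥ 2|A| - 3 for |A| ≥ 2, with |A| = 5 giving ≥ 7.)

|A +̂ A| = 10


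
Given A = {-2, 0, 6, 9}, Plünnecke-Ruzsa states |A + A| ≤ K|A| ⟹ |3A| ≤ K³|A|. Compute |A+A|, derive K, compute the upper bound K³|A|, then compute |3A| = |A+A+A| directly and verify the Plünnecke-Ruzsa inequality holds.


|A| = 4.
Step 1: Compute A + A by enumerating all 16 pairs.
A + A = {-4, -2, 0, 4, 6, 7, 9, 12, 15, 18}, so |A + A| = 10.
Step 2: Doubling constant K = |A + A|/|A| = 10/4 = 10/4 ≈ 2.5000.
Step 3: Plünnecke-Ruzsa gives |3A| ≤ K³·|A| = (2.5000)³ · 4 ≈ 62.5000.
Step 4: Compute 3A = A + A + A directly by enumerating all triples (a,b,c) ∈ A³; |3A| = 19.
Step 5: Check 19 ≤ 62.5000? Yes ✓.

K = 10/4, Plünnecke-Ruzsa bound K³|A| ≈ 62.5000, |3A| = 19, inequality holds.


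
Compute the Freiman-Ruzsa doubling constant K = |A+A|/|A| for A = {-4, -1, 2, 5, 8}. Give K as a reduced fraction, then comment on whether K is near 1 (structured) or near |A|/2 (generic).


|A| = 5.
Compute A + A by enumerating all 25 pairs.
A + A = {-8, -5, -2, 1, 4, 7, 10, 13, 16}, so |A + A| = 9.
K = |A + A| / |A| = 9/5 (already in lowest terms) ≈ 1.8000.
Reference: AP of size 5 gives K = 9/5 ≈ 1.8000; a fully generic set of size 5 gives K ≈ 3.0000.

|A| = 5, |A + A| = 9, K = 9/5.


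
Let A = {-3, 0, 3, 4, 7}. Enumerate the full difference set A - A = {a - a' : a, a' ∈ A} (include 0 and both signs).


A - A = {a - a' : a, a' ∈ A}.
Compute a - a' for each ordered pair (a, a'):
a = -3: -3--3=0, -3-0=-3, -3-3=-6, -3-4=-7, -3-7=-10
a = 0: 0--3=3, 0-0=0, 0-3=-3, 0-4=-4, 0-7=-7
a = 3: 3--3=6, 3-0=3, 3-3=0, 3-4=-1, 3-7=-4
a = 4: 4--3=7, 4-0=4, 4-3=1, 4-4=0, 4-7=-3
a = 7: 7--3=10, 7-0=7, 7-3=4, 7-4=3, 7-7=0
Collecting distinct values (and noting 0 appears from a-a):
A - A = {-10, -7, -6, -4, -3, -1, 0, 1, 3, 4, 6, 7, 10}
|A - A| = 13

A - A = {-10, -7, -6, -4, -3, -1, 0, 1, 3, 4, 6, 7, 10}


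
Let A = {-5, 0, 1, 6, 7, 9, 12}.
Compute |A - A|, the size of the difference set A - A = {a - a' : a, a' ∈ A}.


A - A = {a - a' : a, a' ∈ A}; |A| = 7.
Bounds: 2|A|-1 ≤ |A - A| ≤ |A|² - |A| + 1, i.e. 13 ≤ |A - A| ≤ 43.
Note: 0 ∈ A - A always (from a - a). The set is symmetric: if d ∈ A - A then -d ∈ A - A.
Enumerate nonzero differences d = a - a' with a > a' (then include -d):
Positive differences: {1, 2, 3, 5, 6, 7, 8, 9, 11, 12, 14, 17}
Full difference set: {0} ∪ (positive diffs) ∪ (negative diffs).
|A - A| = 1 + 2·12 = 25 (matches direct enumeration: 25).

|A - A| = 25


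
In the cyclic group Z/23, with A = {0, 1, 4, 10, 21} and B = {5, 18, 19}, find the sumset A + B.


Work in Z/23Z: reduce every sum a + b modulo 23.
Enumerate all 15 pairs:
a = 0: 0+5=5, 0+18=18, 0+19=19
a = 1: 1+5=6, 1+18=19, 1+19=20
a = 4: 4+5=9, 4+18=22, 4+19=0
a = 10: 10+5=15, 10+18=5, 10+19=6
a = 21: 21+5=3, 21+18=16, 21+19=17
Distinct residues collected: {0, 3, 5, 6, 9, 15, 16, 17, 18, 19, 20, 22}
|A + B| = 12 (out of 23 total residues).

A + B = {0, 3, 5, 6, 9, 15, 16, 17, 18, 19, 20, 22}


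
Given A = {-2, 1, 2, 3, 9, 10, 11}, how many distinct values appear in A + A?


A + A = {a + a' : a, a' ∈ A}; |A| = 7.
General bounds: 2|A| - 1 ≤ |A + A| ≤ |A|(|A|+1)/2, i.e. 13 ≤ |A + A| ≤ 28.
Lower bound 2|A|-1 is attained iff A is an arithmetic progression.
Enumerate sums a + a' for a ≤ a' (symmetric, so this suffices):
a = -2: -2+-2=-4, -2+1=-1, -2+2=0, -2+3=1, -2+9=7, -2+10=8, -2+11=9
a = 1: 1+1=2, 1+2=3, 1+3=4, 1+9=10, 1+10=11, 1+11=12
a = 2: 2+2=4, 2+3=5, 2+9=11, 2+10=12, 2+11=13
a = 3: 3+3=6, 3+9=12, 3+10=13, 3+11=14
a = 9: 9+9=18, 9+10=19, 9+11=20
a = 10: 10+10=20, 10+11=21
a = 11: 11+11=22
Distinct sums: {-4, -1, 0, 1, 2, 3, 4, 5, 6, 7, 8, 9, 10, 11, 12, 13, 14, 18, 19, 20, 21, 22}
|A + A| = 22

|A + A| = 22


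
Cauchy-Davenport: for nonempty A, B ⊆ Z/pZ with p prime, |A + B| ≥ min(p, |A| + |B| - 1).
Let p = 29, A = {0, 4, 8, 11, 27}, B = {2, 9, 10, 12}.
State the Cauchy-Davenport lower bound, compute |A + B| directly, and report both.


Cauchy-Davenport: |A + B| ≥ min(p, |A| + |B| - 1) for A, B nonempty in Z/pZ.
|A| = 5, |B| = 4, p = 29.
CD lower bound = min(29, 5 + 4 - 1) = min(29, 8) = 8.
Compute A + B mod 29 directly:
a = 0: 0+2=2, 0+9=9, 0+10=10, 0+12=12
a = 4: 4+2=6, 4+9=13, 4+10=14, 4+12=16
a = 8: 8+2=10, 8+9=17, 8+10=18, 8+12=20
a = 11: 11+2=13, 11+9=20, 11+10=21, 11+12=23
a = 27: 27+2=0, 27+9=7, 27+10=8, 27+12=10
A + B = {0, 2, 6, 7, 8, 9, 10, 12, 13, 14, 16, 17, 18, 20, 21, 23}, so |A + B| = 16.
Verify: 16 ≥ 8? Yes ✓.

CD lower bound = 8, actual |A + B| = 16.


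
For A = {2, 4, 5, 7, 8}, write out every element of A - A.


A - A = {a - a' : a, a' ∈ A}.
Compute a - a' for each ordered pair (a, a'):
a = 2: 2-2=0, 2-4=-2, 2-5=-3, 2-7=-5, 2-8=-6
a = 4: 4-2=2, 4-4=0, 4-5=-1, 4-7=-3, 4-8=-4
a = 5: 5-2=3, 5-4=1, 5-5=0, 5-7=-2, 5-8=-3
a = 7: 7-2=5, 7-4=3, 7-5=2, 7-7=0, 7-8=-1
a = 8: 8-2=6, 8-4=4, 8-5=3, 8-7=1, 8-8=0
Collecting distinct values (and noting 0 appears from a-a):
A - A = {-6, -5, -4, -3, -2, -1, 0, 1, 2, 3, 4, 5, 6}
|A - A| = 13

A - A = {-6, -5, -4, -3, -2, -1, 0, 1, 2, 3, 4, 5, 6}
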